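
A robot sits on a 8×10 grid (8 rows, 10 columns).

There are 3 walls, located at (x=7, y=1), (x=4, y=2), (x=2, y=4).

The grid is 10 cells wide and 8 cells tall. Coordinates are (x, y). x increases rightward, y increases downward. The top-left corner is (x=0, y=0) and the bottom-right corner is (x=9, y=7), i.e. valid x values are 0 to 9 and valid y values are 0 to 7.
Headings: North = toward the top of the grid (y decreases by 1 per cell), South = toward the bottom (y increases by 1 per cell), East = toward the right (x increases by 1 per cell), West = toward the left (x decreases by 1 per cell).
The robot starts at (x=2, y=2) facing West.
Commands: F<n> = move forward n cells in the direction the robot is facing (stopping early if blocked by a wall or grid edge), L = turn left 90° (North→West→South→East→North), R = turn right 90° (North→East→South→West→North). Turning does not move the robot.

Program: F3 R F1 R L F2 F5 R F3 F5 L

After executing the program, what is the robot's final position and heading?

Start: (x=2, y=2), facing West
  F3: move forward 2/3 (blocked), now at (x=0, y=2)
  R: turn right, now facing North
  F1: move forward 1, now at (x=0, y=1)
  R: turn right, now facing East
  L: turn left, now facing North
  F2: move forward 1/2 (blocked), now at (x=0, y=0)
  F5: move forward 0/5 (blocked), now at (x=0, y=0)
  R: turn right, now facing East
  F3: move forward 3, now at (x=3, y=0)
  F5: move forward 5, now at (x=8, y=0)
  L: turn left, now facing North
Final: (x=8, y=0), facing North

Answer: Final position: (x=8, y=0), facing North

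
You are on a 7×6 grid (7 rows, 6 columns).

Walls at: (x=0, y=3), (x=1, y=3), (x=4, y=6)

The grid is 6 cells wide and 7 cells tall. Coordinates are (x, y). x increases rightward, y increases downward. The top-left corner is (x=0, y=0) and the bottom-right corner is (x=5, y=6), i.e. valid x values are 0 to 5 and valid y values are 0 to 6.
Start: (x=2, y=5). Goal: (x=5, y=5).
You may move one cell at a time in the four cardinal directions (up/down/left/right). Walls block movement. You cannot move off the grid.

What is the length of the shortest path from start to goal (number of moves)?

Answer: Shortest path length: 3

Derivation:
BFS from (x=2, y=5) until reaching (x=5, y=5):
  Distance 0: (x=2, y=5)
  Distance 1: (x=2, y=4), (x=1, y=5), (x=3, y=5), (x=2, y=6)
  Distance 2: (x=2, y=3), (x=1, y=4), (x=3, y=4), (x=0, y=5), (x=4, y=5), (x=1, y=6), (x=3, y=6)
  Distance 3: (x=2, y=2), (x=3, y=3), (x=0, y=4), (x=4, y=4), (x=5, y=5), (x=0, y=6)  <- goal reached here
One shortest path (3 moves): (x=2, y=5) -> (x=3, y=5) -> (x=4, y=5) -> (x=5, y=5)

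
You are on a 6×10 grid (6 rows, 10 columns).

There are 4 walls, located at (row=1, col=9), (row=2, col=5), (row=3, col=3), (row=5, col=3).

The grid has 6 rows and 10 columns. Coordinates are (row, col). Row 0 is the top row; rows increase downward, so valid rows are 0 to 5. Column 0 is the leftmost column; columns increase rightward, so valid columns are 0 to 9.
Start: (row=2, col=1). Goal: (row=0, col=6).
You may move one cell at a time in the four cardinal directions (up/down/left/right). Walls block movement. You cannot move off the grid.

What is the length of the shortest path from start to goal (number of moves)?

Answer: Shortest path length: 7

Derivation:
BFS from (row=2, col=1) until reaching (row=0, col=6):
  Distance 0: (row=2, col=1)
  Distance 1: (row=1, col=1), (row=2, col=0), (row=2, col=2), (row=3, col=1)
  Distance 2: (row=0, col=1), (row=1, col=0), (row=1, col=2), (row=2, col=3), (row=3, col=0), (row=3, col=2), (row=4, col=1)
  Distance 3: (row=0, col=0), (row=0, col=2), (row=1, col=3), (row=2, col=4), (row=4, col=0), (row=4, col=2), (row=5, col=1)
  Distance 4: (row=0, col=3), (row=1, col=4), (row=3, col=4), (row=4, col=3), (row=5, col=0), (row=5, col=2)
  Distance 5: (row=0, col=4), (row=1, col=5), (row=3, col=5), (row=4, col=4)
  Distance 6: (row=0, col=5), (row=1, col=6), (row=3, col=6), (row=4, col=5), (row=5, col=4)
  Distance 7: (row=0, col=6), (row=1, col=7), (row=2, col=6), (row=3, col=7), (row=4, col=6), (row=5, col=5)  <- goal reached here
One shortest path (7 moves): (row=2, col=1) -> (row=2, col=2) -> (row=2, col=3) -> (row=2, col=4) -> (row=1, col=4) -> (row=1, col=5) -> (row=1, col=6) -> (row=0, col=6)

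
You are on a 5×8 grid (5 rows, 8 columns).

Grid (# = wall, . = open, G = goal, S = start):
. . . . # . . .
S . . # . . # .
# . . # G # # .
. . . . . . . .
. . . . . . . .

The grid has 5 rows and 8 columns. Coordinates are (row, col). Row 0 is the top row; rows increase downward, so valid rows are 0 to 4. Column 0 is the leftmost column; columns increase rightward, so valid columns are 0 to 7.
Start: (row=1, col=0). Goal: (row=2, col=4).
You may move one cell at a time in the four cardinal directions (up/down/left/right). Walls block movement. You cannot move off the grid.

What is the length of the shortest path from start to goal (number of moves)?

Answer: Shortest path length: 7

Derivation:
BFS from (row=1, col=0) until reaching (row=2, col=4):
  Distance 0: (row=1, col=0)
  Distance 1: (row=0, col=0), (row=1, col=1)
  Distance 2: (row=0, col=1), (row=1, col=2), (row=2, col=1)
  Distance 3: (row=0, col=2), (row=2, col=2), (row=3, col=1)
  Distance 4: (row=0, col=3), (row=3, col=0), (row=3, col=2), (row=4, col=1)
  Distance 5: (row=3, col=3), (row=4, col=0), (row=4, col=2)
  Distance 6: (row=3, col=4), (row=4, col=3)
  Distance 7: (row=2, col=4), (row=3, col=5), (row=4, col=4)  <- goal reached here
One shortest path (7 moves): (row=1, col=0) -> (row=1, col=1) -> (row=1, col=2) -> (row=2, col=2) -> (row=3, col=2) -> (row=3, col=3) -> (row=3, col=4) -> (row=2, col=4)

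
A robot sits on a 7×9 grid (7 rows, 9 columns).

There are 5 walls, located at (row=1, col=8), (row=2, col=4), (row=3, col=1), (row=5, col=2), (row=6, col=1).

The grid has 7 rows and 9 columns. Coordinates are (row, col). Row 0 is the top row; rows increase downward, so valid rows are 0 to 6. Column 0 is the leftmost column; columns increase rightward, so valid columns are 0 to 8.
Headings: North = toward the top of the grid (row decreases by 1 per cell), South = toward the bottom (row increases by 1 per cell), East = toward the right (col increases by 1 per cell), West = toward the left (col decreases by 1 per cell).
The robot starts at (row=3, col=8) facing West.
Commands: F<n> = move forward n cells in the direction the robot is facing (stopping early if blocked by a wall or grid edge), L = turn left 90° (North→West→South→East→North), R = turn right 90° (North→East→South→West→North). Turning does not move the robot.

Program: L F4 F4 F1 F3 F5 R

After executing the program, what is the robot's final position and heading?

Answer: Final position: (row=6, col=8), facing West

Derivation:
Start: (row=3, col=8), facing West
  L: turn left, now facing South
  F4: move forward 3/4 (blocked), now at (row=6, col=8)
  F4: move forward 0/4 (blocked), now at (row=6, col=8)
  F1: move forward 0/1 (blocked), now at (row=6, col=8)
  F3: move forward 0/3 (blocked), now at (row=6, col=8)
  F5: move forward 0/5 (blocked), now at (row=6, col=8)
  R: turn right, now facing West
Final: (row=6, col=8), facing West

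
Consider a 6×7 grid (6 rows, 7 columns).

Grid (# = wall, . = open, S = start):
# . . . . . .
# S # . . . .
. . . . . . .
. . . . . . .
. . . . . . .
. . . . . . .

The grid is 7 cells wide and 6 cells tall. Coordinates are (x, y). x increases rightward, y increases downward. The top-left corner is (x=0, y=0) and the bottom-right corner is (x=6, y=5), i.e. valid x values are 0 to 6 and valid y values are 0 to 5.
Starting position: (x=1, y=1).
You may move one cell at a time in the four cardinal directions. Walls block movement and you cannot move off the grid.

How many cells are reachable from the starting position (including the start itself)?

Answer: Reachable cells: 39

Derivation:
BFS flood-fill from (x=1, y=1):
  Distance 0: (x=1, y=1)
  Distance 1: (x=1, y=0), (x=1, y=2)
  Distance 2: (x=2, y=0), (x=0, y=2), (x=2, y=2), (x=1, y=3)
  Distance 3: (x=3, y=0), (x=3, y=2), (x=0, y=3), (x=2, y=3), (x=1, y=4)
  Distance 4: (x=4, y=0), (x=3, y=1), (x=4, y=2), (x=3, y=3), (x=0, y=4), (x=2, y=4), (x=1, y=5)
  Distance 5: (x=5, y=0), (x=4, y=1), (x=5, y=2), (x=4, y=3), (x=3, y=4), (x=0, y=5), (x=2, y=5)
  Distance 6: (x=6, y=0), (x=5, y=1), (x=6, y=2), (x=5, y=3), (x=4, y=4), (x=3, y=5)
  Distance 7: (x=6, y=1), (x=6, y=3), (x=5, y=4), (x=4, y=5)
  Distance 8: (x=6, y=4), (x=5, y=5)
  Distance 9: (x=6, y=5)
Total reachable: 39 (grid has 39 open cells total)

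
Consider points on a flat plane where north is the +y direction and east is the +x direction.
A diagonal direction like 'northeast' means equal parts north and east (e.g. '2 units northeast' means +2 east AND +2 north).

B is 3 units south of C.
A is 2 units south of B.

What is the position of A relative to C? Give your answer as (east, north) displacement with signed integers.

Place C at the origin (east=0, north=0).
  B is 3 units south of C: delta (east=+0, north=-3); B at (east=0, north=-3).
  A is 2 units south of B: delta (east=+0, north=-2); A at (east=0, north=-5).
Therefore A relative to C: (east=0, north=-5).

Answer: A is at (east=0, north=-5) relative to C.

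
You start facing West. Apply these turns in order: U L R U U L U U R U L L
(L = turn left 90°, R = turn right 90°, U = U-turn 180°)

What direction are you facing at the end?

Answer: Final heading: East

Derivation:
Start: West
  U (U-turn (180°)) -> East
  L (left (90° counter-clockwise)) -> North
  R (right (90° clockwise)) -> East
  U (U-turn (180°)) -> West
  U (U-turn (180°)) -> East
  L (left (90° counter-clockwise)) -> North
  U (U-turn (180°)) -> South
  U (U-turn (180°)) -> North
  R (right (90° clockwise)) -> East
  U (U-turn (180°)) -> West
  L (left (90° counter-clockwise)) -> South
  L (left (90° counter-clockwise)) -> East
Final: East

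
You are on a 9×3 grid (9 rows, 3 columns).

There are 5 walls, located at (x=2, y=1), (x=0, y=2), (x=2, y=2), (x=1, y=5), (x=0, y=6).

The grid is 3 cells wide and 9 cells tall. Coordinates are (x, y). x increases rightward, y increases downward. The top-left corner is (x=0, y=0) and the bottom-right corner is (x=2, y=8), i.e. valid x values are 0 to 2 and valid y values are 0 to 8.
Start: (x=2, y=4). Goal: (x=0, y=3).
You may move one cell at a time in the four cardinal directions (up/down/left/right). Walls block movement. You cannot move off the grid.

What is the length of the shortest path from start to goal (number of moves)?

Answer: Shortest path length: 3

Derivation:
BFS from (x=2, y=4) until reaching (x=0, y=3):
  Distance 0: (x=2, y=4)
  Distance 1: (x=2, y=3), (x=1, y=4), (x=2, y=5)
  Distance 2: (x=1, y=3), (x=0, y=4), (x=2, y=6)
  Distance 3: (x=1, y=2), (x=0, y=3), (x=0, y=5), (x=1, y=6), (x=2, y=7)  <- goal reached here
One shortest path (3 moves): (x=2, y=4) -> (x=1, y=4) -> (x=0, y=4) -> (x=0, y=3)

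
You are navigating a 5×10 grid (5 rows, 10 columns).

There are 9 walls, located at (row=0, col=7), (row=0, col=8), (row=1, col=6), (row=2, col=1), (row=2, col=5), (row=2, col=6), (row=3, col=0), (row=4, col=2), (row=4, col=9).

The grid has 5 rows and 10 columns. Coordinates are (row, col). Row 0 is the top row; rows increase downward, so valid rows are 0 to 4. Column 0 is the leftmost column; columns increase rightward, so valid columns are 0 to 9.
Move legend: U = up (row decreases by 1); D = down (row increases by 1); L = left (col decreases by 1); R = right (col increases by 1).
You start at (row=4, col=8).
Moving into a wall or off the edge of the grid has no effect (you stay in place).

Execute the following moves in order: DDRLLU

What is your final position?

Answer: Final position: (row=3, col=6)

Derivation:
Start: (row=4, col=8)
  D (down): blocked, stay at (row=4, col=8)
  D (down): blocked, stay at (row=4, col=8)
  R (right): blocked, stay at (row=4, col=8)
  L (left): (row=4, col=8) -> (row=4, col=7)
  L (left): (row=4, col=7) -> (row=4, col=6)
  U (up): (row=4, col=6) -> (row=3, col=6)
Final: (row=3, col=6)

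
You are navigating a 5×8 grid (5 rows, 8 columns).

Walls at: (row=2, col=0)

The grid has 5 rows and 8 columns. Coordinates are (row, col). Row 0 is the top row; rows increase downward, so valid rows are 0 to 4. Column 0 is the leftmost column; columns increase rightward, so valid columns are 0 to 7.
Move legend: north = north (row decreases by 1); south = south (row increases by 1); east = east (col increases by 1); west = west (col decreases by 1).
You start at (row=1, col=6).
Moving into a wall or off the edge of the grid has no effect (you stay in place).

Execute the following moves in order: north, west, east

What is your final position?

Answer: Final position: (row=0, col=6)

Derivation:
Start: (row=1, col=6)
  north (north): (row=1, col=6) -> (row=0, col=6)
  west (west): (row=0, col=6) -> (row=0, col=5)
  east (east): (row=0, col=5) -> (row=0, col=6)
Final: (row=0, col=6)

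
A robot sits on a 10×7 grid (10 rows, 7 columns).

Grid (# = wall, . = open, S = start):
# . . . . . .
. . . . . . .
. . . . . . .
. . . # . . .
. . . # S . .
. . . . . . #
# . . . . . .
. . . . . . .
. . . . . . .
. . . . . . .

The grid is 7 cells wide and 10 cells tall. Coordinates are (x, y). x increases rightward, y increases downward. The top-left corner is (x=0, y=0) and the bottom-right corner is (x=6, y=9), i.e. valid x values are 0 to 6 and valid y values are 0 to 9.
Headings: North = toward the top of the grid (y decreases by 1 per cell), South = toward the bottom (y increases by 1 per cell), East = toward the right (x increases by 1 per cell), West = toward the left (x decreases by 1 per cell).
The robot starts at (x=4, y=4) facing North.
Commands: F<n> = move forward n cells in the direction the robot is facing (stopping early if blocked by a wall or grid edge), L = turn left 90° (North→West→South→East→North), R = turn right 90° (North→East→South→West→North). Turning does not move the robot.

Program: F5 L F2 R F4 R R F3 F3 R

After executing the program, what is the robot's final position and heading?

Start: (x=4, y=4), facing North
  F5: move forward 4/5 (blocked), now at (x=4, y=0)
  L: turn left, now facing West
  F2: move forward 2, now at (x=2, y=0)
  R: turn right, now facing North
  F4: move forward 0/4 (blocked), now at (x=2, y=0)
  R: turn right, now facing East
  R: turn right, now facing South
  F3: move forward 3, now at (x=2, y=3)
  F3: move forward 3, now at (x=2, y=6)
  R: turn right, now facing West
Final: (x=2, y=6), facing West

Answer: Final position: (x=2, y=6), facing West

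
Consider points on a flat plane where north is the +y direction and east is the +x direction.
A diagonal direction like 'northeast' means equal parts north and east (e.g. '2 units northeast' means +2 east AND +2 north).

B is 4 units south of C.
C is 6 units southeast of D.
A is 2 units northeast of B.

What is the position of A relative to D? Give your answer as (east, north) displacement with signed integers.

Answer: A is at (east=8, north=-8) relative to D.

Derivation:
Place D at the origin (east=0, north=0).
  C is 6 units southeast of D: delta (east=+6, north=-6); C at (east=6, north=-6).
  B is 4 units south of C: delta (east=+0, north=-4); B at (east=6, north=-10).
  A is 2 units northeast of B: delta (east=+2, north=+2); A at (east=8, north=-8).
Therefore A relative to D: (east=8, north=-8).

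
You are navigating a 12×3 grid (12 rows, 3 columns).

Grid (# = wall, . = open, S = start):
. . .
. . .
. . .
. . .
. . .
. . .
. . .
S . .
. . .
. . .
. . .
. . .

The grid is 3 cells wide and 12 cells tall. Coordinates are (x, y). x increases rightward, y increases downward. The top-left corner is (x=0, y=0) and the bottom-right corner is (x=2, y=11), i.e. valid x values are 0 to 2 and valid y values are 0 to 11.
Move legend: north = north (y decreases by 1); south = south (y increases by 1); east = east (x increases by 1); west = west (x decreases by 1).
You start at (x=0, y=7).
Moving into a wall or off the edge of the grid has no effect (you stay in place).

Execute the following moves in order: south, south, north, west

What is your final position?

Answer: Final position: (x=0, y=8)

Derivation:
Start: (x=0, y=7)
  south (south): (x=0, y=7) -> (x=0, y=8)
  south (south): (x=0, y=8) -> (x=0, y=9)
  north (north): (x=0, y=9) -> (x=0, y=8)
  west (west): blocked, stay at (x=0, y=8)
Final: (x=0, y=8)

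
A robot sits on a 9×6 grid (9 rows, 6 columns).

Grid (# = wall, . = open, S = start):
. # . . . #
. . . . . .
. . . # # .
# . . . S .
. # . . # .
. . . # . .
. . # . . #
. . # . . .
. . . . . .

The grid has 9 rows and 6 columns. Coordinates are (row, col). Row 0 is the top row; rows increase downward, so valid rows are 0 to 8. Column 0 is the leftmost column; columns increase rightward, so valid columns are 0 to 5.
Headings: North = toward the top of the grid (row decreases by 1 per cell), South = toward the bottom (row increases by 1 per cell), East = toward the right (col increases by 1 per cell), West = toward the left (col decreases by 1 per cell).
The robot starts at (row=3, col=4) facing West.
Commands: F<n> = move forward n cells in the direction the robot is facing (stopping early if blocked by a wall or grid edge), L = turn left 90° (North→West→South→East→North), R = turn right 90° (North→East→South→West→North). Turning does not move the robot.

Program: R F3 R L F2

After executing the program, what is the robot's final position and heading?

Answer: Final position: (row=3, col=4), facing North

Derivation:
Start: (row=3, col=4), facing West
  R: turn right, now facing North
  F3: move forward 0/3 (blocked), now at (row=3, col=4)
  R: turn right, now facing East
  L: turn left, now facing North
  F2: move forward 0/2 (blocked), now at (row=3, col=4)
Final: (row=3, col=4), facing North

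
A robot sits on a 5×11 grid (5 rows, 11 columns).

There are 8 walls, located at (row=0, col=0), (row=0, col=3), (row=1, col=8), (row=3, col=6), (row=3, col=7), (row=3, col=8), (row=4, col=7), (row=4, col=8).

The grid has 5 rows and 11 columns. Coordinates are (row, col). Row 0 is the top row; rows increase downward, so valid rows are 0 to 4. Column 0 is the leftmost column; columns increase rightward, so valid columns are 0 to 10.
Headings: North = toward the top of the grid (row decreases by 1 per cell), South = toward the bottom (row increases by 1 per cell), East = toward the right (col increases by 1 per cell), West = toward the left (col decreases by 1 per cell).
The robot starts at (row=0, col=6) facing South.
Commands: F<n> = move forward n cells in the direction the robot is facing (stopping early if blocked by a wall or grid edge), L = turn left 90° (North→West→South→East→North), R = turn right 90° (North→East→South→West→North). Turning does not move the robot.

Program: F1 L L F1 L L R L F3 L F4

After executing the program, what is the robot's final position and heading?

Start: (row=0, col=6), facing South
  F1: move forward 1, now at (row=1, col=6)
  L: turn left, now facing East
  L: turn left, now facing North
  F1: move forward 1, now at (row=0, col=6)
  L: turn left, now facing West
  L: turn left, now facing South
  R: turn right, now facing West
  L: turn left, now facing South
  F3: move forward 2/3 (blocked), now at (row=2, col=6)
  L: turn left, now facing East
  F4: move forward 4, now at (row=2, col=10)
Final: (row=2, col=10), facing East

Answer: Final position: (row=2, col=10), facing East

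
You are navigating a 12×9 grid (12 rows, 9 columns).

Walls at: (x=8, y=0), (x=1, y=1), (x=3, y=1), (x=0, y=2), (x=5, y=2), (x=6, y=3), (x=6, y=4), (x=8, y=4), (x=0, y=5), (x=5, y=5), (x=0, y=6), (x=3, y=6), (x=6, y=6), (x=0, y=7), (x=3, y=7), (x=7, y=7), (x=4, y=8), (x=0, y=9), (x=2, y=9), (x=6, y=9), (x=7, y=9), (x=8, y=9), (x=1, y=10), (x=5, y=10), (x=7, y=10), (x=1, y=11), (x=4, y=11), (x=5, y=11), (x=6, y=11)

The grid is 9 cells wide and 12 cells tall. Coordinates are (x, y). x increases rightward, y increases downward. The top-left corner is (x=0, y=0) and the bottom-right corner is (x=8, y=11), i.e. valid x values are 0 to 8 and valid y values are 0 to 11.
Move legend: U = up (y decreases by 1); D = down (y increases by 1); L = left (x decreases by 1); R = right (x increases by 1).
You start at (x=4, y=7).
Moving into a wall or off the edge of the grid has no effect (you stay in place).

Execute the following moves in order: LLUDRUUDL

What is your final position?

Answer: Final position: (x=4, y=7)

Derivation:
Start: (x=4, y=7)
  L (left): blocked, stay at (x=4, y=7)
  L (left): blocked, stay at (x=4, y=7)
  U (up): (x=4, y=7) -> (x=4, y=6)
  D (down): (x=4, y=6) -> (x=4, y=7)
  R (right): (x=4, y=7) -> (x=5, y=7)
  U (up): (x=5, y=7) -> (x=5, y=6)
  U (up): blocked, stay at (x=5, y=6)
  D (down): (x=5, y=6) -> (x=5, y=7)
  L (left): (x=5, y=7) -> (x=4, y=7)
Final: (x=4, y=7)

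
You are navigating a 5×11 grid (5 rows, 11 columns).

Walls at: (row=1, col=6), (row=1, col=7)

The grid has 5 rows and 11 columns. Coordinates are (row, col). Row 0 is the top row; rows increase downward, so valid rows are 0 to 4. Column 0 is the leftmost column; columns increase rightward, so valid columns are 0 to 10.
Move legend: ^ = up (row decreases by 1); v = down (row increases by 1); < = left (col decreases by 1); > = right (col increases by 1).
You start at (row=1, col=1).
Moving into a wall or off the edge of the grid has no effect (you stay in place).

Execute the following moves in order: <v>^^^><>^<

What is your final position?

Start: (row=1, col=1)
  < (left): (row=1, col=1) -> (row=1, col=0)
  v (down): (row=1, col=0) -> (row=2, col=0)
  > (right): (row=2, col=0) -> (row=2, col=1)
  ^ (up): (row=2, col=1) -> (row=1, col=1)
  ^ (up): (row=1, col=1) -> (row=0, col=1)
  ^ (up): blocked, stay at (row=0, col=1)
  > (right): (row=0, col=1) -> (row=0, col=2)
  < (left): (row=0, col=2) -> (row=0, col=1)
  > (right): (row=0, col=1) -> (row=0, col=2)
  ^ (up): blocked, stay at (row=0, col=2)
  < (left): (row=0, col=2) -> (row=0, col=1)
Final: (row=0, col=1)

Answer: Final position: (row=0, col=1)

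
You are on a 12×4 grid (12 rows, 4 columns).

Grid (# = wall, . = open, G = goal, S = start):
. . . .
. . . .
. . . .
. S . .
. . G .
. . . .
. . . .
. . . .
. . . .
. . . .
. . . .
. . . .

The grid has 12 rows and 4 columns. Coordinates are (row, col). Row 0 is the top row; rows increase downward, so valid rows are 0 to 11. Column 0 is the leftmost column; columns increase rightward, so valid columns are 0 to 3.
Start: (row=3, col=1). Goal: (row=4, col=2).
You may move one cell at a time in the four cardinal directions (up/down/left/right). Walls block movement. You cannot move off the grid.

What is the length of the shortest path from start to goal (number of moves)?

Answer: Shortest path length: 2

Derivation:
BFS from (row=3, col=1) until reaching (row=4, col=2):
  Distance 0: (row=3, col=1)
  Distance 1: (row=2, col=1), (row=3, col=0), (row=3, col=2), (row=4, col=1)
  Distance 2: (row=1, col=1), (row=2, col=0), (row=2, col=2), (row=3, col=3), (row=4, col=0), (row=4, col=2), (row=5, col=1)  <- goal reached here
One shortest path (2 moves): (row=3, col=1) -> (row=3, col=2) -> (row=4, col=2)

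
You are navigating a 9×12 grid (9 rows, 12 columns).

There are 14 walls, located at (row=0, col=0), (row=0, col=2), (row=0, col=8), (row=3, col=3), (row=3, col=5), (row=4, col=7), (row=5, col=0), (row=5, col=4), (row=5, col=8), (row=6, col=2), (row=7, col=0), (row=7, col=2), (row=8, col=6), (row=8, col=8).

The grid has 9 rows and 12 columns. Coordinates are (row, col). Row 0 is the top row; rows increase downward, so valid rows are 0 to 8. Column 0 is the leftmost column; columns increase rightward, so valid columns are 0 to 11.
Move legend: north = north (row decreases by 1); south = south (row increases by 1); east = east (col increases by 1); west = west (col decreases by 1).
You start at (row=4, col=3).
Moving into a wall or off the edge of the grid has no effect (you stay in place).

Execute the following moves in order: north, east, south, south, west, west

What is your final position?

Answer: Final position: (row=4, col=2)

Derivation:
Start: (row=4, col=3)
  north (north): blocked, stay at (row=4, col=3)
  east (east): (row=4, col=3) -> (row=4, col=4)
  south (south): blocked, stay at (row=4, col=4)
  south (south): blocked, stay at (row=4, col=4)
  west (west): (row=4, col=4) -> (row=4, col=3)
  west (west): (row=4, col=3) -> (row=4, col=2)
Final: (row=4, col=2)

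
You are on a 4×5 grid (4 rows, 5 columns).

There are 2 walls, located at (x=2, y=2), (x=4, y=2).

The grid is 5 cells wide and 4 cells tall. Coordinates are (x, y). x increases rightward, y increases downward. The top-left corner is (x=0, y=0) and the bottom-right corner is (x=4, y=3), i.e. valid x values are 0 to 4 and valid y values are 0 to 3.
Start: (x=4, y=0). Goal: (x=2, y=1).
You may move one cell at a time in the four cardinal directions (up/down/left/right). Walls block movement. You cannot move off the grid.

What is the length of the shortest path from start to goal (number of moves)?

Answer: Shortest path length: 3

Derivation:
BFS from (x=4, y=0) until reaching (x=2, y=1):
  Distance 0: (x=4, y=0)
  Distance 1: (x=3, y=0), (x=4, y=1)
  Distance 2: (x=2, y=0), (x=3, y=1)
  Distance 3: (x=1, y=0), (x=2, y=1), (x=3, y=2)  <- goal reached here
One shortest path (3 moves): (x=4, y=0) -> (x=3, y=0) -> (x=2, y=0) -> (x=2, y=1)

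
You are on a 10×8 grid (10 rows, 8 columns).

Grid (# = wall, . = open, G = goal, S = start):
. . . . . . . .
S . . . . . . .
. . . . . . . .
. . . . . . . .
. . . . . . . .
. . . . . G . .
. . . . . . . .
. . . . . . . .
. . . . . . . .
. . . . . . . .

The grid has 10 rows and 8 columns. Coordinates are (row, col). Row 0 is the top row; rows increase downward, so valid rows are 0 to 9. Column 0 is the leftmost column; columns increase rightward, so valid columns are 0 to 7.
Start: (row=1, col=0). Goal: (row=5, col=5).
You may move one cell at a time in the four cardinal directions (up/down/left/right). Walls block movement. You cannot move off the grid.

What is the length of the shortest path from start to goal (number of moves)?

BFS from (row=1, col=0) until reaching (row=5, col=5):
  Distance 0: (row=1, col=0)
  Distance 1: (row=0, col=0), (row=1, col=1), (row=2, col=0)
  Distance 2: (row=0, col=1), (row=1, col=2), (row=2, col=1), (row=3, col=0)
  Distance 3: (row=0, col=2), (row=1, col=3), (row=2, col=2), (row=3, col=1), (row=4, col=0)
  Distance 4: (row=0, col=3), (row=1, col=4), (row=2, col=3), (row=3, col=2), (row=4, col=1), (row=5, col=0)
  Distance 5: (row=0, col=4), (row=1, col=5), (row=2, col=4), (row=3, col=3), (row=4, col=2), (row=5, col=1), (row=6, col=0)
  Distance 6: (row=0, col=5), (row=1, col=6), (row=2, col=5), (row=3, col=4), (row=4, col=3), (row=5, col=2), (row=6, col=1), (row=7, col=0)
  Distance 7: (row=0, col=6), (row=1, col=7), (row=2, col=6), (row=3, col=5), (row=4, col=4), (row=5, col=3), (row=6, col=2), (row=7, col=1), (row=8, col=0)
  Distance 8: (row=0, col=7), (row=2, col=7), (row=3, col=6), (row=4, col=5), (row=5, col=4), (row=6, col=3), (row=7, col=2), (row=8, col=1), (row=9, col=0)
  Distance 9: (row=3, col=7), (row=4, col=6), (row=5, col=5), (row=6, col=4), (row=7, col=3), (row=8, col=2), (row=9, col=1)  <- goal reached here
One shortest path (9 moves): (row=1, col=0) -> (row=1, col=1) -> (row=1, col=2) -> (row=1, col=3) -> (row=1, col=4) -> (row=1, col=5) -> (row=2, col=5) -> (row=3, col=5) -> (row=4, col=5) -> (row=5, col=5)

Answer: Shortest path length: 9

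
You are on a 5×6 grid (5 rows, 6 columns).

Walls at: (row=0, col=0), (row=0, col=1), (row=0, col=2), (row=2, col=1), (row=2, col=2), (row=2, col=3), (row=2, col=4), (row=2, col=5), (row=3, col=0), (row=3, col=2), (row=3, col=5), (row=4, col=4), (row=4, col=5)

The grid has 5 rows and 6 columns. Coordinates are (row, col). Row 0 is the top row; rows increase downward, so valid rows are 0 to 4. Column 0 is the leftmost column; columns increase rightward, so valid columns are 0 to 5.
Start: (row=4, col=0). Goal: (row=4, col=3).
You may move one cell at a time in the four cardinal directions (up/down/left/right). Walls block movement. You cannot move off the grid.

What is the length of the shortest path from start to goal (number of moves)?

Answer: Shortest path length: 3

Derivation:
BFS from (row=4, col=0) until reaching (row=4, col=3):
  Distance 0: (row=4, col=0)
  Distance 1: (row=4, col=1)
  Distance 2: (row=3, col=1), (row=4, col=2)
  Distance 3: (row=4, col=3)  <- goal reached here
One shortest path (3 moves): (row=4, col=0) -> (row=4, col=1) -> (row=4, col=2) -> (row=4, col=3)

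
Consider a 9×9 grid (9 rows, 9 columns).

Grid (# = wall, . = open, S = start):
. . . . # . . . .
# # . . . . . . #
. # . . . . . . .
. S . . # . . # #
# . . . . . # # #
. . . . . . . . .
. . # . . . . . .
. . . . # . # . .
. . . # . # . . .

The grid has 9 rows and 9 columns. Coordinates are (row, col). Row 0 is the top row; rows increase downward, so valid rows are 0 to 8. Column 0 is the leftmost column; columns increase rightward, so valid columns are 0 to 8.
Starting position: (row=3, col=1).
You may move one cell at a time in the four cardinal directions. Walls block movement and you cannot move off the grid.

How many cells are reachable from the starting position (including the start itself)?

BFS flood-fill from (row=3, col=1):
  Distance 0: (row=3, col=1)
  Distance 1: (row=3, col=0), (row=3, col=2), (row=4, col=1)
  Distance 2: (row=2, col=0), (row=2, col=2), (row=3, col=3), (row=4, col=2), (row=5, col=1)
  Distance 3: (row=1, col=2), (row=2, col=3), (row=4, col=3), (row=5, col=0), (row=5, col=2), (row=6, col=1)
  Distance 4: (row=0, col=2), (row=1, col=3), (row=2, col=4), (row=4, col=4), (row=5, col=3), (row=6, col=0), (row=7, col=1)
  Distance 5: (row=0, col=1), (row=0, col=3), (row=1, col=4), (row=2, col=5), (row=4, col=5), (row=5, col=4), (row=6, col=3), (row=7, col=0), (row=7, col=2), (row=8, col=1)
  Distance 6: (row=0, col=0), (row=1, col=5), (row=2, col=6), (row=3, col=5), (row=5, col=5), (row=6, col=4), (row=7, col=3), (row=8, col=0), (row=8, col=2)
  Distance 7: (row=0, col=5), (row=1, col=6), (row=2, col=7), (row=3, col=6), (row=5, col=6), (row=6, col=5)
  Distance 8: (row=0, col=6), (row=1, col=7), (row=2, col=8), (row=5, col=7), (row=6, col=6), (row=7, col=5)
  Distance 9: (row=0, col=7), (row=5, col=8), (row=6, col=7)
  Distance 10: (row=0, col=8), (row=6, col=8), (row=7, col=7)
  Distance 11: (row=7, col=8), (row=8, col=7)
  Distance 12: (row=8, col=6), (row=8, col=8)
Total reachable: 63 (grid has 64 open cells total)

Answer: Reachable cells: 63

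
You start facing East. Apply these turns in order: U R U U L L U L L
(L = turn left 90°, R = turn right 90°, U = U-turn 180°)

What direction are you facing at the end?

Answer: Final heading: South

Derivation:
Start: East
  U (U-turn (180°)) -> West
  R (right (90° clockwise)) -> North
  U (U-turn (180°)) -> South
  U (U-turn (180°)) -> North
  L (left (90° counter-clockwise)) -> West
  L (left (90° counter-clockwise)) -> South
  U (U-turn (180°)) -> North
  L (left (90° counter-clockwise)) -> West
  L (left (90° counter-clockwise)) -> South
Final: South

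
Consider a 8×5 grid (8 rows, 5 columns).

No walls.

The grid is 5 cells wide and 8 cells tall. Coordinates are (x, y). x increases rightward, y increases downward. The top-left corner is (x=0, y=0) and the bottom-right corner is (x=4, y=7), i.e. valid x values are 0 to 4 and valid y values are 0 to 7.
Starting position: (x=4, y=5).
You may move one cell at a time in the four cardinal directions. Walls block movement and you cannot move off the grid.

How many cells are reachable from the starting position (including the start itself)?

BFS flood-fill from (x=4, y=5):
  Distance 0: (x=4, y=5)
  Distance 1: (x=4, y=4), (x=3, y=5), (x=4, y=6)
  Distance 2: (x=4, y=3), (x=3, y=4), (x=2, y=5), (x=3, y=6), (x=4, y=7)
  Distance 3: (x=4, y=2), (x=3, y=3), (x=2, y=4), (x=1, y=5), (x=2, y=6), (x=3, y=7)
  Distance 4: (x=4, y=1), (x=3, y=2), (x=2, y=3), (x=1, y=4), (x=0, y=5), (x=1, y=6), (x=2, y=7)
  Distance 5: (x=4, y=0), (x=3, y=1), (x=2, y=2), (x=1, y=3), (x=0, y=4), (x=0, y=6), (x=1, y=7)
  Distance 6: (x=3, y=0), (x=2, y=1), (x=1, y=2), (x=0, y=3), (x=0, y=7)
  Distance 7: (x=2, y=0), (x=1, y=1), (x=0, y=2)
  Distance 8: (x=1, y=0), (x=0, y=1)
  Distance 9: (x=0, y=0)
Total reachable: 40 (grid has 40 open cells total)

Answer: Reachable cells: 40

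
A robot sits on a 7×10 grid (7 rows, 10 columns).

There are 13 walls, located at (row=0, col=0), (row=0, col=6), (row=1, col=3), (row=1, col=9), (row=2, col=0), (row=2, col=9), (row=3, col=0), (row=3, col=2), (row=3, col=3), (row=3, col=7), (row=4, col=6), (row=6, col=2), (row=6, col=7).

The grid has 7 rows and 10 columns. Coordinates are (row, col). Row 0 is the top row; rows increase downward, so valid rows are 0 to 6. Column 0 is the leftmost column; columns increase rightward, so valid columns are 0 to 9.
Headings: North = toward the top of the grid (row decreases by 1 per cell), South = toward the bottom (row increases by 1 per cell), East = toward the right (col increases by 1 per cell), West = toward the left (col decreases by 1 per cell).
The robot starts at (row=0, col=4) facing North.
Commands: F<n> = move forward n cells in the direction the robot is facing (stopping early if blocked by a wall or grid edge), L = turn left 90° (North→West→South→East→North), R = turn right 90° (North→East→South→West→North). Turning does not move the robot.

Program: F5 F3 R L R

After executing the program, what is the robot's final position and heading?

Answer: Final position: (row=0, col=4), facing East

Derivation:
Start: (row=0, col=4), facing North
  F5: move forward 0/5 (blocked), now at (row=0, col=4)
  F3: move forward 0/3 (blocked), now at (row=0, col=4)
  R: turn right, now facing East
  L: turn left, now facing North
  R: turn right, now facing East
Final: (row=0, col=4), facing East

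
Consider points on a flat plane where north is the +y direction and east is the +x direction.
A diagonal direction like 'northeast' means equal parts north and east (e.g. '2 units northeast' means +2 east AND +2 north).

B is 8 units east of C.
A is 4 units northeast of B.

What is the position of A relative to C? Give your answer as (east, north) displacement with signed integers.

Answer: A is at (east=12, north=4) relative to C.

Derivation:
Place C at the origin (east=0, north=0).
  B is 8 units east of C: delta (east=+8, north=+0); B at (east=8, north=0).
  A is 4 units northeast of B: delta (east=+4, north=+4); A at (east=12, north=4).
Therefore A relative to C: (east=12, north=4).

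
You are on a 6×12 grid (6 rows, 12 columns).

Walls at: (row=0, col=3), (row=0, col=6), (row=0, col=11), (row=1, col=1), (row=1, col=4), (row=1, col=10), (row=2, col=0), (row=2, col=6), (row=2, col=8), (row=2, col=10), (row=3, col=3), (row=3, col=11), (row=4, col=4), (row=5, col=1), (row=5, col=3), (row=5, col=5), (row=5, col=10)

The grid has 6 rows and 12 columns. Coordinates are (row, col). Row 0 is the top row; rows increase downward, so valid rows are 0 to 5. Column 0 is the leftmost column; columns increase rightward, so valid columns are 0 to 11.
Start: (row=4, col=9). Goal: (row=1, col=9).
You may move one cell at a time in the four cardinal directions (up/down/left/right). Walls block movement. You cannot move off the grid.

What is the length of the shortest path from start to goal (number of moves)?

BFS from (row=4, col=9) until reaching (row=1, col=9):
  Distance 0: (row=4, col=9)
  Distance 1: (row=3, col=9), (row=4, col=8), (row=4, col=10), (row=5, col=9)
  Distance 2: (row=2, col=9), (row=3, col=8), (row=3, col=10), (row=4, col=7), (row=4, col=11), (row=5, col=8)
  Distance 3: (row=1, col=9), (row=3, col=7), (row=4, col=6), (row=5, col=7), (row=5, col=11)  <- goal reached here
One shortest path (3 moves): (row=4, col=9) -> (row=3, col=9) -> (row=2, col=9) -> (row=1, col=9)

Answer: Shortest path length: 3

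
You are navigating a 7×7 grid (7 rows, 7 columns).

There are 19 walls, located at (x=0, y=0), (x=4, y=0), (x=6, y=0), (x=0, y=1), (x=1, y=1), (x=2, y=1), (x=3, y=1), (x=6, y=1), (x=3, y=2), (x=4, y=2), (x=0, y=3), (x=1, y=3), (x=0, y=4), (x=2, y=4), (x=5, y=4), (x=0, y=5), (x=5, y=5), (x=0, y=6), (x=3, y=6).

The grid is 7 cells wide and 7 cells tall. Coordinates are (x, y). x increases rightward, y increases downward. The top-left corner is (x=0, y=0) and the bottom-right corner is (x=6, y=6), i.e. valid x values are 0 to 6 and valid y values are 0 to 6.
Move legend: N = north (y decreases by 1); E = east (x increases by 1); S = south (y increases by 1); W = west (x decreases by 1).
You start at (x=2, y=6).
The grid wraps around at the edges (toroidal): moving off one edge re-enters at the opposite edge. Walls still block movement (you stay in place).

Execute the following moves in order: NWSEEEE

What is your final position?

Answer: Final position: (x=2, y=6)

Derivation:
Start: (x=2, y=6)
  N (north): (x=2, y=6) -> (x=2, y=5)
  W (west): (x=2, y=5) -> (x=1, y=5)
  S (south): (x=1, y=5) -> (x=1, y=6)
  E (east): (x=1, y=6) -> (x=2, y=6)
  [×3]E (east): blocked, stay at (x=2, y=6)
Final: (x=2, y=6)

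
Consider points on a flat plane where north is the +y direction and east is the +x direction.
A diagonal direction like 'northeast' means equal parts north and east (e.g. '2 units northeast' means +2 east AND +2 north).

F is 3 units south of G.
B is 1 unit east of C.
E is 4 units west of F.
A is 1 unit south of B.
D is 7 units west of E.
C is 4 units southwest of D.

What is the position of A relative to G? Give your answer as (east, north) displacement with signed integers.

Answer: A is at (east=-14, north=-8) relative to G.

Derivation:
Place G at the origin (east=0, north=0).
  F is 3 units south of G: delta (east=+0, north=-3); F at (east=0, north=-3).
  E is 4 units west of F: delta (east=-4, north=+0); E at (east=-4, north=-3).
  D is 7 units west of E: delta (east=-7, north=+0); D at (east=-11, north=-3).
  C is 4 units southwest of D: delta (east=-4, north=-4); C at (east=-15, north=-7).
  B is 1 unit east of C: delta (east=+1, north=+0); B at (east=-14, north=-7).
  A is 1 unit south of B: delta (east=+0, north=-1); A at (east=-14, north=-8).
Therefore A relative to G: (east=-14, north=-8).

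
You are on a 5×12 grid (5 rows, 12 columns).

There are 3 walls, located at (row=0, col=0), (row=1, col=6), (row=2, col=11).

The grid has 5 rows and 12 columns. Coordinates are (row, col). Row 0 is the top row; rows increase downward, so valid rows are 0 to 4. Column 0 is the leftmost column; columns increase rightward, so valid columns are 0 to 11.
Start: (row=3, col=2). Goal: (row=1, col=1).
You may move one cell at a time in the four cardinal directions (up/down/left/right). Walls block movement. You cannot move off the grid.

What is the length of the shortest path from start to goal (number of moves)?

Answer: Shortest path length: 3

Derivation:
BFS from (row=3, col=2) until reaching (row=1, col=1):
  Distance 0: (row=3, col=2)
  Distance 1: (row=2, col=2), (row=3, col=1), (row=3, col=3), (row=4, col=2)
  Distance 2: (row=1, col=2), (row=2, col=1), (row=2, col=3), (row=3, col=0), (row=3, col=4), (row=4, col=1), (row=4, col=3)
  Distance 3: (row=0, col=2), (row=1, col=1), (row=1, col=3), (row=2, col=0), (row=2, col=4), (row=3, col=5), (row=4, col=0), (row=4, col=4)  <- goal reached here
One shortest path (3 moves): (row=3, col=2) -> (row=3, col=1) -> (row=2, col=1) -> (row=1, col=1)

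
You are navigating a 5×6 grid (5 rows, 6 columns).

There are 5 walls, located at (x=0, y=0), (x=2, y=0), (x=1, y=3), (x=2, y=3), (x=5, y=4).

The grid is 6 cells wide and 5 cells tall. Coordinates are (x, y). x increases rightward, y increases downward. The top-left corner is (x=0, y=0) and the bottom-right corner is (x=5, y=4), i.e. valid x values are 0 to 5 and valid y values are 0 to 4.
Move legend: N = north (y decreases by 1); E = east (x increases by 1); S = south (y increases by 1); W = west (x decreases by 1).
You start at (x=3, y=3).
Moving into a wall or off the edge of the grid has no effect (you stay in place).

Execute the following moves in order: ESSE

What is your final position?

Start: (x=3, y=3)
  E (east): (x=3, y=3) -> (x=4, y=3)
  S (south): (x=4, y=3) -> (x=4, y=4)
  S (south): blocked, stay at (x=4, y=4)
  E (east): blocked, stay at (x=4, y=4)
Final: (x=4, y=4)

Answer: Final position: (x=4, y=4)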